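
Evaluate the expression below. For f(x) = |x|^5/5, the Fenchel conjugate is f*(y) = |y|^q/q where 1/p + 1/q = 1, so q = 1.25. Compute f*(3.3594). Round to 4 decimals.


The conjugate exponent q satisfies 1/p + 1/q = 1.
p = 5, so q = 5/(5 - 1) = 1.25
|y|^q = 3.3594^1.25 = 4.5481
f*(3.3594) = 4.5481 / 1.25 = 3.6385


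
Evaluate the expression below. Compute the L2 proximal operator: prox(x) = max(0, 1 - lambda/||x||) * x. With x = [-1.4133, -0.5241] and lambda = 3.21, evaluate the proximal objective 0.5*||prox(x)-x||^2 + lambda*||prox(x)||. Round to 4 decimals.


Step 1: Compute ||x||.
||x|| = 1.5073
Step 2: Compute scaling factor.
scale = max(0, 1 - 3.21/1.5073) = 0.0
Step 3: prox(x) = [-0.0, -0.0]
||prox(x)|| = 0.0
Step 4: Proximal objective.
0.5*||prox-x||^2 = 1.136
lambda*||prox|| = 0.0
Total = 1.136


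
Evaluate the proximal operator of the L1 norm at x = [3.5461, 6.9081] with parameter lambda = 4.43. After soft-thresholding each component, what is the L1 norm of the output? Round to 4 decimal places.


Soft-thresholding with lambda = 4.43:
prox(3.5461) = sign(3.5461)*max(|3.5461| - 4.43, 0) = 0.0
prox(6.9081) = sign(6.9081)*max(|6.9081| - 4.43, 0) = 2.4781
prox(x) = [0.0, 2.4781]
||prox(x)||_1 = 0.0 + 2.4781 = 2.4781


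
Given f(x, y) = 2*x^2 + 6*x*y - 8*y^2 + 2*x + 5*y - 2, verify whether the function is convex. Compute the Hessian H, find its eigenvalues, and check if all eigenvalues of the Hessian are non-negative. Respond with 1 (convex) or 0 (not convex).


The Hessian of f(x,y) = 2*x^2 + 6*x*y - 8*y^2 + 2*x + 5*y - 2 is:
H = [[4, 6], [6, -16]]
Trace = 4 - 16 = -12
Determinant = 4*-16 - (6)^2 = -100
Discriminant = (-12)^2 - 4*-100 = 544.0
Eigenvalues: lambda_1 = -17.6619, lambda_2 = 5.6619
The function is not convex.

0


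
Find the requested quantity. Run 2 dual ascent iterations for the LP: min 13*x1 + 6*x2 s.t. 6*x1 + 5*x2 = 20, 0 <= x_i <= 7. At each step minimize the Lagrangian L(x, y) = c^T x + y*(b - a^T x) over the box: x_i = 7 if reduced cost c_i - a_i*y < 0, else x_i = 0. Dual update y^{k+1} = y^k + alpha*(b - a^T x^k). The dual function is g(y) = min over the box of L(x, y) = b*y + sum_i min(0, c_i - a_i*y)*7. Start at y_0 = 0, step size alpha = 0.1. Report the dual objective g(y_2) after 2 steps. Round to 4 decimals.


Dual ascent for LP: min 13*x1 + 6*x2, 6*x1 + 5*x2 = 20, 0 <= x_i <= 7
Step 1: y^k = 0.0, reduced costs: (13.0, 6.0)
  x^k = (0.0, 0.0), subgradient = b - a^T x = 20.0
  y^{k+1} = 0.0 + 0.1*20.0 = 2.0
Step 2: y^k = 2.0, reduced costs: (1.0, -4.0)
  x^k = (0.0, 7.0), subgradient = b - a^T x = -15.0
  y^{k+1} = 2.0 + 0.1*-15.0 = 0.5
Dual objective at y_2 = 0.5: reduced costs (10.0, 3.5), box minimizer x = (0.0, 0.0)
g(y_2) = b*y + (c1 - a1*y)*x1 + (c2 - a2*y)*x2 = 20*0.5 + 10.0*0.0 + 3.5*0.0 = 10.0 + 0.0 + 0.0 = 10.0


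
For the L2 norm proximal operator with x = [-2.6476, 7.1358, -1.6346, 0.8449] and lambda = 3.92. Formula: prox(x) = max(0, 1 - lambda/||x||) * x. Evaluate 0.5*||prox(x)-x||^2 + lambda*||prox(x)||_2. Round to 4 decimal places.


Step 1: Compute ||x||.
||x|| = 7.8304
Step 2: Compute scaling factor.
scale = max(0, 1 - 3.92/7.8304) = 0.4994
Step 3: prox(x) = [-1.3222, 3.5635, -0.8163, 0.4219]
||prox(x)|| = 3.9104
Step 4: Proximal objective.
0.5*||prox-x||^2 = 7.6832
lambda*||prox|| = 15.3288
Total = 23.012


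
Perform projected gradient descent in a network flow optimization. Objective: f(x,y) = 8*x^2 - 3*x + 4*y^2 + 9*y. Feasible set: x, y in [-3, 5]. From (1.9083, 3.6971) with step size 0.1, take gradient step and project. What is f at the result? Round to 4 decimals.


Step 1: Compute gradient at (1.9083, 3.6971).
grad_x = 2*8*1.9083 - 3 = 27.5328
grad_y = 2*4*3.6971 + 9 = 38.5768
Step 2: Gradient step.
x_raw = 1.9083 - 0.1*27.5328 = -0.845
y_raw = 3.6971 - 0.1*38.5768 = -0.1606
Step 3: Project onto [-3, 5].
x_proj = clip(-0.845) = -0.845
y_proj = clip(-0.1606) = -0.1606
Step 4: Evaluate f.
f(-0.845, -0.1606) = 6.9048


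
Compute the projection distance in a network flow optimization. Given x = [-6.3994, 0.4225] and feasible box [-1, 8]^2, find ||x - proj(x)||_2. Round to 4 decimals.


Project each component onto [-1, 8].
clip(-6.3994) = -1.0, clip(0.4225) = 0.4225
Projection = [-1.0, 0.4225]
Squared diffs: [29.1535, 0.0]
Distance = sqrt(29.1535) = 5.3994


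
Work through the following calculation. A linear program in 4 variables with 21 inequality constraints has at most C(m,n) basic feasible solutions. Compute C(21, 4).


Each vertex corresponds to some choice of n active constraints out of m, so the number of vertices is at most C(m, n) = m! / (n!(m-n)!).
m = 21, n = 4
Numerator: 21 * 20 * 19 * 18
Denominator: 4! = 24
C(21, 4) = 5985


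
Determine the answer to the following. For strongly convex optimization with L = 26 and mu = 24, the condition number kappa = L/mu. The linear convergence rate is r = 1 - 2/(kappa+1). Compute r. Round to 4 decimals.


Step 1: Compute the condition number.
kappa = L/mu = 26/24 = 1.0833
Step 2: Compute the convergence rate.
r = 1 - 2/(kappa + 1) = 1 - 2*mu/(L + mu) = (L - mu)/(L + mu) = 2/50 = 0.04


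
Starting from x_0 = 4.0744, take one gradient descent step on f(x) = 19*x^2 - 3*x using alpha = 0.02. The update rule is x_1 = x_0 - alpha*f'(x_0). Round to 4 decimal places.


We compute the gradient at x_0 and apply the update.
f'(x) = 38*x - 3
f'(4.0744) = 38*4.0744 - 3 = 151.8272
x_1 = 4.0744 - 0.02*151.8272 = 1.0379


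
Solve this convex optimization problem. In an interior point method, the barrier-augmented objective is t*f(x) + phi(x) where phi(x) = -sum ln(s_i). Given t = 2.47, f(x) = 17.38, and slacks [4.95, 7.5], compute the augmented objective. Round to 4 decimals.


Step 1: Compute log-barrier.
ln values: [1.5994, 2.0149]
phi = -(1.5994 + 2.0149) = -3.6143
Step 2: Compute augmented objective.
t*f(x) = 2.47*17.38 = 42.9286
Total = 42.9286 - 3.6143 = 39.3143


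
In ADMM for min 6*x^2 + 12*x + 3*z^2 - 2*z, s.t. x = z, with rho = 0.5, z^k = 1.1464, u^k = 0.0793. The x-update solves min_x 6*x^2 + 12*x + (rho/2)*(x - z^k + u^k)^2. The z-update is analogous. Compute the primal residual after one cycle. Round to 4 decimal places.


ADMM iteration with rho = 0.5, z^k = 1.1464, u^k = 0.0793
Step 1: x-update.
Minimize 6*x^2 + 12*x + (0.5/2)*(x - 1.1464 + 0.0793)^2
FOC: (2*6 + 0.5)*x = -12 + 0.5*(1.1464 - 0.0793)
x^{k+1} = -0.9173
Step 2: z-update.
Minimize 3*z^2 - 2*z + (0.5/2)*(-0.9173 - z + 0.0793)^2
FOC: (2*3 + 0.5)*z = 2 + 0.5*(-0.9173 + 0.0793)
z^{k+1} = 0.2432
Step 3: u-update.
u^{k+1} = 0.0793 - 0.9173 - 0.2432 = -1.0812
Step 4: Primal residual = |-0.9173 - 0.2432| = 1.1605


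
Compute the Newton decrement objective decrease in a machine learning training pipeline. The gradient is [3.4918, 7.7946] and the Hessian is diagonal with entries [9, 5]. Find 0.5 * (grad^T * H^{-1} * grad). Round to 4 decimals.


Step 1: H is diagonal, so H^(-1) * g = [0.388, 1.5589].
Step 2: g^T H^(-1) g = sum_i g_i^2 / H_ii
  = (3.4918)^2/9 + (7.7946)^2/5
  = 1.3547 + 12.1512 = 13.5059
Step 3: Objective decrease = 0.5 * g^T H^(-1) g = 6.7529


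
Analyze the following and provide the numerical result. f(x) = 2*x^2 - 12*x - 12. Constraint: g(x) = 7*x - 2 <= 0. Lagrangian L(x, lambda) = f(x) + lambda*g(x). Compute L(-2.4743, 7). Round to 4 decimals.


Step 1: Evaluate f(x).
f(-2.4743) = 2*(-2.4743)^2 - 12*(-2.4743) - 12 = 29.9359
Step 2: Evaluate g(x).
g(-2.4743) = 7*-2.4743 - 2 = -19.3201
Step 3: Compute Lagrangian.
L = 29.9359 + 7*-19.3201 = -105.3048


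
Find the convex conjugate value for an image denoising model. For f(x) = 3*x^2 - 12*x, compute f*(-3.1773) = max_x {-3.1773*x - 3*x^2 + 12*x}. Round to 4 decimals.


f*(y) = sup_x {y*x - a*x^2 - b*x} = sup_x {(y-b)*x - a*x^2}
FOC: (y - b) - 2a*x = 0 => x* = (y - b)/(2a)
x* = (-3.1773 + 12)/(2*3) = 1.4705
f*(-3.1773) = (y-b)^2/(4a) = (-3.1773 + 12)^2/(4*3)
= 77.84/12 = 6.4867


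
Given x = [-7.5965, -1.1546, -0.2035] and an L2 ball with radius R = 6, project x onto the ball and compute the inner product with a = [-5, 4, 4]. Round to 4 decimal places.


Step 1: Compute ||x|| (intermediates to 6 decimals).
||x|| = sqrt((-7.5965)^2 + (-1.1546)^2 + (-0.2035)^2) = 7.686438
Step 2: Project.
Since ||x|| > R, scale = R/||x|| = 6/7.686438 = 0.780596, proj(x) = scale * x
proj(x) = [-5.929798, -0.901276, -0.158851]
Step 3: Dot product.
a^T * proj(x) = -5*(-5.929798) + 4*(-0.901276) + 4*(-0.158851) = 25.4085


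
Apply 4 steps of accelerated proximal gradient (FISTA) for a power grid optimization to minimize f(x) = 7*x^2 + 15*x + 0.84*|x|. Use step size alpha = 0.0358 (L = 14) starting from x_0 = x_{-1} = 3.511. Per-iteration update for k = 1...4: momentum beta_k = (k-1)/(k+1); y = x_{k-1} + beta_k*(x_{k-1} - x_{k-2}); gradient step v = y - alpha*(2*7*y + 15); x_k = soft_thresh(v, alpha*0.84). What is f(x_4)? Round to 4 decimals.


FISTA on f(x) = 7*x^2 + 15*x + 0.84*|x|
L = 14, alpha = 0.0358
Iteration 1: beta = 0.0, y = 3.511 + 0.0*(3.511 - 3.511) = 3.511
  grad(y) = 64.154, v = y - alpha*grad = 1.2143
  prox(v) = soft_thresh(1.2143, 0.0301) = 1.1842
Iteration 2: beta = 0.3333, y = 1.1842 + 0.3333*(1.1842 - 3.511) = 0.4086
  grad(y) = 20.7207, v = y - alpha*grad = -0.3332
  prox(v) = soft_thresh(-0.3332, 0.0301) = -0.3031
Iteration 3: beta = 0.5, y = -0.3031 + 0.5*(-0.3031 - 1.1842) = -1.0468
  grad(y) = 0.3452, v = y - alpha*grad = -1.0591
  prox(v) = soft_thresh(-1.0591, 0.0301) = -1.0291
Iteration 4: beta = 0.6, y = -1.0291 + 0.6*(-1.0291 + 0.3031) = -1.4646
  grad(y) = -5.5048, v = y - alpha*grad = -1.2676
  prox(v) = soft_thresh(-1.2676, 0.0301) = -1.2375
f(x_4) = 7*(-1.2375)^2 + 15*(-1.2375) + 0.84*|-1.2375| = -6.8032


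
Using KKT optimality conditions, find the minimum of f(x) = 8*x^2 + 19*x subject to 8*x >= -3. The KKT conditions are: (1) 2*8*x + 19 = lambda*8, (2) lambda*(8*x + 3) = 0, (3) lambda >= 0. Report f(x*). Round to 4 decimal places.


Step 1: Try lambda = 0 (constraint inactive).
x_unc = -19/(2*8) = -1.1875
Check: 8*-1.1875 = -9.5 < -3 -- violated!
Step 2: Constraint must be active: 8*x = -3
x* = -3/8 = -0.375
lambda = (2*8*(-0.375) + 19)/8 = 1.625
Step 3: Compute optimal value.
f(x*) = 8*(-0.375)^2 + 19*(-0.375) = -6.0


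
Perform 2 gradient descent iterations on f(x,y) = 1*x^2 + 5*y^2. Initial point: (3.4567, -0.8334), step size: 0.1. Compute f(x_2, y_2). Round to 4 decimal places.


Gradient descent on f(x,y) = 1*x^2 + 5*y^2.
Starting point: (3.4567, -0.8334), alpha = 0.1
Step 1: grad_x = 2*1*3.4567 = 6.9134, grad_y = 2*5*-0.8334 = -8.334
  x_1 = 3.4567 - 0.1*6.9134 = 2.7654
  y_1 = -0.8334 - 0.1*-8.334 = 0.0
Step 2: grad_x = 2*1*2.7654 = 5.5307, grad_y = 2*5*0.0 = 0.0
  x_2 = 2.7654 - 0.1*5.5307 = 2.2123
  y_2 = 0.0 - 0.1*0.0 = 0.0
f(2.2123, 0.0) = 1*2.2123^2 + 5*0.0^2 = 4.8942


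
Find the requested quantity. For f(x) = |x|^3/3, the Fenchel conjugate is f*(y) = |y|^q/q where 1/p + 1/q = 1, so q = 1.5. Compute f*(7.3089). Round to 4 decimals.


The conjugate exponent q satisfies 1/p + 1/q = 1.
p = 3, so q = 3/(3 - 1) = 1.5
|y|^q = 7.3089^1.5 = 19.7596
f*(7.3089) = 19.7596 / 1.5 = 13.1731


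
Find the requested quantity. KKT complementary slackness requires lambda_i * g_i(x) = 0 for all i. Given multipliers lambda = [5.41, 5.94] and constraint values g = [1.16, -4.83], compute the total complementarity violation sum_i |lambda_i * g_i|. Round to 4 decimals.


KKT complementary slackness check:
lambda_1 * g_1 = 5.41 * 1.16 = 6.2756
lambda_2 * g_2 = 5.94 * -4.83 = -28.6902
Total violation = 6.2756 + 28.6902 = 34.9658


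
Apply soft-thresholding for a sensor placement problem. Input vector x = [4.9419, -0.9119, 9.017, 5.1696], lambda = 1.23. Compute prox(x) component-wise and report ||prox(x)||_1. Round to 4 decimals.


Soft-thresholding with lambda = 1.23:
prox(4.9419) = sign(4.9419)*max(|4.9419| - 1.23, 0) = 3.7119
prox(-0.9119) = sign(-0.9119)*max(|-0.9119| - 1.23, 0) = 0.0
prox(9.017) = sign(9.017)*max(|9.017| - 1.23, 0) = 7.787
prox(5.1696) = sign(5.1696)*max(|5.1696| - 1.23, 0) = 3.9396
prox(x) = [3.7119, 0.0, 7.787, 3.9396]
||prox(x)||_1 = 3.7119 + 0.0 + 7.787 + 3.9396 = 15.4385


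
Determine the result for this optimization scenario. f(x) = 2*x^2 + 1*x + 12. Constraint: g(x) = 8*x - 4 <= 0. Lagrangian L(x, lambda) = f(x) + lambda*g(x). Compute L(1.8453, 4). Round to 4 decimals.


Step 1: Evaluate f(x).
f(1.8453) = 2*1.8453^2 + 1*1.8453 + 12 = 20.6556
Step 2: Evaluate g(x).
g(1.8453) = 8*1.8453 - 4 = 10.7624
Step 3: Compute Lagrangian.
L = 20.6556 + 4*10.7624 = 63.7052


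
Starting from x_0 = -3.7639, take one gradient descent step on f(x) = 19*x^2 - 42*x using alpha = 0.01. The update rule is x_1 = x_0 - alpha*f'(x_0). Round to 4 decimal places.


We compute the gradient at x_0 and apply the update.
f'(x) = 38*x - 42
f'(-3.7639) = 38*-3.7639 - 42 = -185.0282
x_1 = -3.7639 - 0.01*-185.0282 = -1.9136


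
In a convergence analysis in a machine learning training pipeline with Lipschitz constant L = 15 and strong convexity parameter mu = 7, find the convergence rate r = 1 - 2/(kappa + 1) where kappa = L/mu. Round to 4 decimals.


Step 1: Compute the condition number.
kappa = L/mu = 15/7 = 2.1429
Step 2: Compute the convergence rate.
r = 1 - 2/(kappa + 1) = 1 - 2*mu/(L + mu) = (L - mu)/(L + mu) = 8/22 = 0.3636


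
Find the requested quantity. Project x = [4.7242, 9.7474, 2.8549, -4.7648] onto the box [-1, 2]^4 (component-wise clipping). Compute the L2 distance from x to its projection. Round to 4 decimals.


Project each component onto [-1, 2].
clip(4.7242) = 2.0, clip(9.7474) = 2.0, clip(2.8549) = 2.0, clip(-4.7648) = -1.0
Projection = [2.0, 2.0, 2.0, -1.0]
Squared diffs: [7.4213, 60.0222, 0.7309, 14.1737]
Distance = sqrt(82.3481) = 9.0746


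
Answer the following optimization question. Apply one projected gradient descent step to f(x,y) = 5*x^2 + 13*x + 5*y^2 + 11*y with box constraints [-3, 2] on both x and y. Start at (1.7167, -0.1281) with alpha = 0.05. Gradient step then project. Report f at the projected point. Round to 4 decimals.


Step 1: Compute gradient at (1.7167, -0.1281).
grad_x = 2*5*1.7167 + 13 = 30.167
grad_y = 2*5*-0.1281 + 11 = 9.719
Step 2: Gradient step.
x_raw = 1.7167 - 0.05*30.167 = 0.2084
y_raw = -0.1281 - 0.05*9.719 = -0.6141
Step 3: Project onto [-3, 2].
x_proj = clip(0.2084) = 0.2084
y_proj = clip(-0.6141) = -0.6141
Step 4: Evaluate f.
f(0.2084, -0.6141) = -1.9437


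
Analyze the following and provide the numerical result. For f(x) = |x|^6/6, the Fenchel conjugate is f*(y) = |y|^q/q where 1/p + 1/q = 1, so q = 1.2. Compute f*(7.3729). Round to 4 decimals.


The conjugate exponent q satisfies 1/p + 1/q = 1.
p = 6, so q = 6/(6 - 1) = 1.2
|y|^q = 7.3729^1.2 = 10.9943
f*(7.3729) = 10.9943 / 1.2 = 9.1619


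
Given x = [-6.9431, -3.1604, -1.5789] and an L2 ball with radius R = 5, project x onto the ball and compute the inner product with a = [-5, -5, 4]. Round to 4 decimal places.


Step 1: Compute ||x|| (intermediates to 6 decimals).
||x|| = sqrt((-6.9431)^2 + (-3.1604)^2 + (-1.5789)^2) = 7.79023
Step 2: Project.
Since ||x|| > R, scale = R/||x|| = 5/7.79023 = 0.64183, proj(x) = scale * x
proj(x) = [-4.45629, -2.02844, -1.013385]
Step 3: Dot product.
a^T * proj(x) = -5*(-4.45629) - 5*(-2.02844) + 4*(-1.013385) = 28.3701


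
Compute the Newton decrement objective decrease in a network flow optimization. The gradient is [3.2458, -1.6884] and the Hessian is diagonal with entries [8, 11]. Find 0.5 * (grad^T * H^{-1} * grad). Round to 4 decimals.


Step 1: H is diagonal, so H^(-1) * g = [0.4057, -0.1535].
Step 2: g^T H^(-1) g = sum_i g_i^2 / H_ii
  = (3.2458)^2/8 + (-1.6884)^2/11
  = 1.3169 + 0.2592 = 1.5761
Step 3: Objective decrease = 0.5 * g^T H^(-1) g = 0.788


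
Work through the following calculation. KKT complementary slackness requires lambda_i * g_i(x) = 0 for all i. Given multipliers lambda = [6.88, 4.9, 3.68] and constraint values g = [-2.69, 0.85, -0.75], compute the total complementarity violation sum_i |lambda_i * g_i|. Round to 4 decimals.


KKT complementary slackness check:
lambda_1 * g_1 = 6.88 * -2.69 = -18.5072
lambda_2 * g_2 = 4.9 * 0.85 = 4.165
lambda_3 * g_3 = 3.68 * -0.75 = -2.76
Total violation = 18.5072 + 4.165 + 2.76 = 25.4322


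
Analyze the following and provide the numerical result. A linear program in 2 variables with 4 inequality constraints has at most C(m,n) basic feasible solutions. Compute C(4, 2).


Each vertex corresponds to some choice of n active constraints out of m, so the number of vertices is at most C(m, n) = m! / (n!(m-n)!).
m = 4, n = 2
Numerator: 4 * 3
Denominator: 2! = 2
C(4, 2) = 6


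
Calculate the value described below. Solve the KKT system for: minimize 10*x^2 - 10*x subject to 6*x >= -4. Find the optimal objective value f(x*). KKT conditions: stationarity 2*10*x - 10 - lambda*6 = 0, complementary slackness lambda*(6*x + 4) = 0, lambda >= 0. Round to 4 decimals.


Step 1: Try lambda = 0 (constraint inactive).
Stationarity: 2*10*x - 10 = 0
x* = 10/(2*10) = 0.5
Check constraint: 6*0.5 = 3.0 >= -4 -- satisfied.
Step 2: Compute optimal value.
f(x*) = 10*0.5^2 - 10*0.5 = -2.5


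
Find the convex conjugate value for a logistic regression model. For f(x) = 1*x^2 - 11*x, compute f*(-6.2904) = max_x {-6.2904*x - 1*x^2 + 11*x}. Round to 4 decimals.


f*(y) = sup_x {y*x - a*x^2 - b*x} = sup_x {(y-b)*x - a*x^2}
FOC: (y - b) - 2a*x = 0 => x* = (y - b)/(2a)
x* = (-6.2904 + 11)/(2*1) = 2.3548
f*(-6.2904) = (y-b)^2/(4a) = (-6.2904 + 11)^2/(4*1)
= 22.1803/4 = 5.5451


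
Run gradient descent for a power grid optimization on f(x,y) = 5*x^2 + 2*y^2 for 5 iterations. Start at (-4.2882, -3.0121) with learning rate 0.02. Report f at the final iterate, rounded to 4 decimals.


Gradient descent on f(x,y) = 5*x^2 + 2*y^2.
Starting point: (-4.2882, -3.0121), alpha = 0.02
Step 1: grad_x = 2*5*-4.2882 = -42.882, grad_y = 2*2*-3.0121 = -12.0484
  x_1 = -4.2882 - 0.02*-42.882 = -3.4306
  y_1 = -3.0121 - 0.02*-12.0484 = -2.7711
Step 2: grad_x = 2*5*-3.4306 = -34.3056, grad_y = 2*2*-2.7711 = -11.0845
  x_2 = -3.4306 - 0.02*-34.3056 = -2.7444
  y_2 = -2.7711 - 0.02*-11.0845 = -2.5494
Step 3: grad_x = 2*5*-2.7444 = -27.4445, grad_y = 2*2*-2.5494 = -10.1978
  x_3 = -2.7444 - 0.02*-27.4445 = -2.1956
  y_3 = -2.5494 - 0.02*-10.1978 = -2.3455
Step 4: grad_x = 2*5*-2.1956 = -21.9556, grad_y = 2*2*-2.3455 = -9.3819
  x_4 = -2.1956 - 0.02*-21.9556 = -1.7564
  y_4 = -2.3455 - 0.02*-9.3819 = -2.1578
Step 5: grad_x = 2*5*-1.7564 = -17.5645, grad_y = 2*2*-2.1578 = -8.6314
  x_5 = -1.7564 - 0.02*-17.5645 = -1.4052
  y_5 = -2.1578 - 0.02*-8.6314 = -1.9852
f(-1.4052, -1.9852) = 5*(-1.4052)^2 + 2*(-1.9852)^2 = 17.7545


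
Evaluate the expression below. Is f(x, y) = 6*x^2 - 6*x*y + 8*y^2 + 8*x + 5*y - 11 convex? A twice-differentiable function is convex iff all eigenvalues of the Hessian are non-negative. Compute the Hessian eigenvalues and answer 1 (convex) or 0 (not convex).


The Hessian of f(x,y) = 6*x^2 - 6*x*y + 8*y^2 + 8*x + 5*y - 11 is:
H = [[12, -6], [-6, 16]]
Trace = 12 + 16 = 28
Determinant = 12*16 - (-6)^2 = 156
Discriminant = (28)^2 - 4*156 = 160.0
Eigenvalues: lambda_1 = 7.6754, lambda_2 = 20.3246
The function is convex.

1


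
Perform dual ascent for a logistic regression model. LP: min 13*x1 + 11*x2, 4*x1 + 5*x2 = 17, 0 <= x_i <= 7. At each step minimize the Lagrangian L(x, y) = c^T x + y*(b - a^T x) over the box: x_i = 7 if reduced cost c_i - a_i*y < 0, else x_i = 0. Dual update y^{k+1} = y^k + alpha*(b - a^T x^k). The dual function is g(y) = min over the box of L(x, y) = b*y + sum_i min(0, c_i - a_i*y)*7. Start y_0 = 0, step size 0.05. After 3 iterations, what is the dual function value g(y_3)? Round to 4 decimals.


Dual ascent for LP: min 13*x1 + 11*x2, 4*x1 + 5*x2 = 17, 0 <= x_i <= 7
Step 1: y^k = 0.0, reduced costs: (13.0, 11.0)
  x^k = (0.0, 0.0), subgradient = b - a^T x = 17.0
  y^{k+1} = 0.0 + 0.05*17.0 = 0.85
Step 2: y^k = 0.85, reduced costs: (9.6, 6.75)
  x^k = (0.0, 0.0), subgradient = b - a^T x = 17.0
  y^{k+1} = 0.85 + 0.05*17.0 = 1.7
Step 3: y^k = 1.7, reduced costs: (6.2, 2.5)
  x^k = (0.0, 0.0), subgradient = b - a^T x = 17.0
  y^{k+1} = 1.7 + 0.05*17.0 = 2.55
Dual objective at y_3 = 2.55: reduced costs (2.8, -1.75), box minimizer x = (0.0, 7.0)
g(y_3) = b*y + (c1 - a1*y)*x1 + (c2 - a2*y)*x2 = 17*2.55 + 2.8*0.0 + (-1.75)*7.0 = 43.35 + 0.0 - 12.25 = 31.1


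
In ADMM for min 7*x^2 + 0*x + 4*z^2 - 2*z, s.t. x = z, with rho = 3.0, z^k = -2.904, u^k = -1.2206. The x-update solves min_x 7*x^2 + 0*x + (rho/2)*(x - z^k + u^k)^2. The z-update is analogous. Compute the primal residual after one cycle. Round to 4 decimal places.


ADMM iteration with rho = 3.0, z^k = -2.904, u^k = -1.2206
Step 1: x-update.
Minimize 7*x^2 + 0*x + (3.0/2)*(x + 2.904 - 1.2206)^2
FOC: (2*7 + 3.0)*x = 0 + 3.0*(-2.904 + 1.2206)
x^{k+1} = -0.2971
Step 2: z-update.
Minimize 4*z^2 - 2*z + (3.0/2)*(-0.2971 - z - 1.2206)^2
FOC: (2*4 + 3.0)*z = 2 + 3.0*(-0.2971 - 1.2206)
z^{k+1} = -0.2321
Step 3: u-update.
u^{k+1} = -1.2206 - 0.2971 + 0.2321 = -1.2856
Step 4: Primal residual = |-0.2971 + 0.2321| = 0.065


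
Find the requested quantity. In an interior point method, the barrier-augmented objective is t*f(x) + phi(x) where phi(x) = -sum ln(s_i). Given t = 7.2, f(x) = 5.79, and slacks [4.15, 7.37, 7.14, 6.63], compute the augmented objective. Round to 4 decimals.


Step 1: Compute log-barrier.
ln values: [1.4231, 1.9974, 1.9657, 1.8916]
phi = -(1.4231 + 1.9974 + 1.9657 + 1.8916) = -7.2778
Step 2: Compute augmented objective.
t*f(x) = 7.2*5.79 = 41.688
Total = 41.688 - 7.2778 = 34.4102


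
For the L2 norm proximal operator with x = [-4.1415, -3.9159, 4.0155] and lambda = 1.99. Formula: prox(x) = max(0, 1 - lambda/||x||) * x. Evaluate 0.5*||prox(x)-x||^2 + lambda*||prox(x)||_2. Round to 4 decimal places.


Step 1: Compute ||x||.
||x|| = 6.9721
Step 2: Compute scaling factor.
scale = max(0, 1 - 1.99/6.9721) = 0.7146
Step 3: prox(x) = [-2.9594, -2.7982, 2.8694]
||prox(x)|| = 4.9821
Step 4: Proximal objective.
0.5*||prox-x||^2 = 1.9801
lambda*||prox|| = 9.9144
Total = 11.8945


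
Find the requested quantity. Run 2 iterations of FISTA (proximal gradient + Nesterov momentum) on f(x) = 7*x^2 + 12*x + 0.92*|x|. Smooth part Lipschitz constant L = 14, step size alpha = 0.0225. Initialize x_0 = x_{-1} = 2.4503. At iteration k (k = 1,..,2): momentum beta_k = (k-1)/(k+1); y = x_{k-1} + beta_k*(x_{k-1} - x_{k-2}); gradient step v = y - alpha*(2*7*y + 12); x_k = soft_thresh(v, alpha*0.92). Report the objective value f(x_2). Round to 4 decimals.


FISTA on f(x) = 7*x^2 + 12*x + 0.92*|x|
L = 14, alpha = 0.0225
Iteration 1: beta = 0.0, y = 2.4503 + 0.0*(2.4503 - 2.4503) = 2.4503
  grad(y) = 46.3042, v = y - alpha*grad = 1.4085
  prox(v) = soft_thresh(1.4085, 0.0207) = 1.3878
Iteration 2: beta = 0.3333, y = 1.3878 + 0.3333*(1.3878 - 2.4503) = 1.0336
  grad(y) = 26.47, v = y - alpha*grad = 0.438
  prox(v) = soft_thresh(0.438, 0.0207) = 0.4173
f(x_2) = 7*0.4173^2 + 12*0.4173 + 0.92*|0.4173| = 6.6105


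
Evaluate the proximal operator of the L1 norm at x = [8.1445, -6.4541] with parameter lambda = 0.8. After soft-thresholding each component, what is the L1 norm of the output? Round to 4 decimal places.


Soft-thresholding with lambda = 0.8:
prox(8.1445) = sign(8.1445)*max(|8.1445| - 0.8, 0) = 7.3445
prox(-6.4541) = sign(-6.4541)*max(|-6.4541| - 0.8, 0) = -5.6541
prox(x) = [7.3445, -5.6541]
||prox(x)||_1 = 7.3445 + 5.6541 = 12.9986


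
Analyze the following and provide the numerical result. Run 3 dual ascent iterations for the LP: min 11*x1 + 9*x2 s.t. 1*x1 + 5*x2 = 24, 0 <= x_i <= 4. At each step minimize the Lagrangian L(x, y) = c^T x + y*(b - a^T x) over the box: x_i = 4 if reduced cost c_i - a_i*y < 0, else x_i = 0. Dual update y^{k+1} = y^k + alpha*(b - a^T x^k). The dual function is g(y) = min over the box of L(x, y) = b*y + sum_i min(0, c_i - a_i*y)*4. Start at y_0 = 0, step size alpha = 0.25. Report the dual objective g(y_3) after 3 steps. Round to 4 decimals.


Dual ascent for LP: min 11*x1 + 9*x2, 1*x1 + 5*x2 = 24, 0 <= x_i <= 4
Step 1: y^k = 0.0, reduced costs: (11.0, 9.0)
  x^k = (0.0, 0.0), subgradient = b - a^T x = 24.0
  y^{k+1} = 0.0 + 0.25*24.0 = 6.0
Step 2: y^k = 6.0, reduced costs: (5.0, -21.0)
  x^k = (0.0, 4.0), subgradient = b - a^T x = 4.0
  y^{k+1} = 6.0 + 0.25*4.0 = 7.0
Step 3: y^k = 7.0, reduced costs: (4.0, -26.0)
  x^k = (0.0, 4.0), subgradient = b - a^T x = 4.0
  y^{k+1} = 7.0 + 0.25*4.0 = 8.0
Dual objective at y_3 = 8.0: reduced costs (3.0, -31.0), box minimizer x = (0.0, 4.0)
g(y_3) = b*y + (c1 - a1*y)*x1 + (c2 - a2*y)*x2 = 24*8.0 + 3.0*0.0 + (-31.0)*4.0 = 192.0 + 0.0 - 124.0 = 68.0


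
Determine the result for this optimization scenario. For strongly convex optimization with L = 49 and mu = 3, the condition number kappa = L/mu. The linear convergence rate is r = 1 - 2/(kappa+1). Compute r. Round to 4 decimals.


Step 1: Compute the condition number.
kappa = L/mu = 49/3 = 16.3333
Step 2: Compute the convergence rate.
r = 1 - 2/(kappa + 1) = 1 - 2*mu/(L + mu) = (L - mu)/(L + mu) = 46/52 = 0.8846


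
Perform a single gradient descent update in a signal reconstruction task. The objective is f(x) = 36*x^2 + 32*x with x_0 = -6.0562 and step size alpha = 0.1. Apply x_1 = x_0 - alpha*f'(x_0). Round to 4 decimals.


We compute the gradient at x_0 and apply the update.
f'(x) = 72*x + 32
f'(-6.0562) = 72*-6.0562 + 32 = -404.0464
x_1 = -6.0562 - 0.1*-404.0464 = 34.3484


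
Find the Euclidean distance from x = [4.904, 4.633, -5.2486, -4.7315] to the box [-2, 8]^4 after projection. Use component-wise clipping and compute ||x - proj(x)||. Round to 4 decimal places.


Project each component onto [-2, 8].
clip(4.904) = 4.904, clip(4.633) = 4.633, clip(-5.2486) = -2.0, clip(-4.7315) = -2.0
Projection = [4.904, 4.633, -2.0, -2.0]
Squared diffs: [0.0, 0.0, 10.5534, 7.4611]
Distance = sqrt(18.0145) = 4.2443


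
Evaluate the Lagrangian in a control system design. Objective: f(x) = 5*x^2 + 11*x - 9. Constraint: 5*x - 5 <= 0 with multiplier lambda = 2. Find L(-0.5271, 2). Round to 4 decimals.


Step 1: Evaluate f(x).
f(-0.5271) = 5*(-0.5271)^2 + 11*(-0.5271) - 9 = -13.4089
Step 2: Evaluate g(x).
g(-0.5271) = 5*-0.5271 - 5 = -7.6355
Step 3: Compute Lagrangian.
L = -13.4089 + 2*-7.6355 = -28.6799


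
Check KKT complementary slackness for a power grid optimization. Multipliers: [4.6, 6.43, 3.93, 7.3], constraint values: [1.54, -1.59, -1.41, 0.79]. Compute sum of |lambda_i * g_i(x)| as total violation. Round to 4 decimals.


KKT complementary slackness check:
lambda_1 * g_1 = 4.6 * 1.54 = 7.084
lambda_2 * g_2 = 6.43 * -1.59 = -10.2237
lambda_3 * g_3 = 3.93 * -1.41 = -5.5413
lambda_4 * g_4 = 7.3 * 0.79 = 5.767
Total violation = 7.084 + 10.2237 + 5.5413 + 5.767 = 28.616


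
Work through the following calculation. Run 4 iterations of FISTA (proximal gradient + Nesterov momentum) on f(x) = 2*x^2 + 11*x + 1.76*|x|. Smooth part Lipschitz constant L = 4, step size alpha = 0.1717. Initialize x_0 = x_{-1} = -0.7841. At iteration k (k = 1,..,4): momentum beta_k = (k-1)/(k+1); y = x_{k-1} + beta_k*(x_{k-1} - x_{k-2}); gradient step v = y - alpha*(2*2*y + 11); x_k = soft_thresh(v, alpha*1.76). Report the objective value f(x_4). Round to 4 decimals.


FISTA on f(x) = 2*x^2 + 11*x + 1.76*|x|
L = 4, alpha = 0.1717
Iteration 1: beta = 0.0, y = -0.7841 + 0.0*(-0.7841 + 0.7841) = -0.7841
  grad(y) = 7.8636, v = y - alpha*grad = -2.1343
  prox(v) = soft_thresh(-2.1343, 0.3022) = -1.8321
Iteration 2: beta = 0.3333, y = -1.8321 + 0.3333*(-1.8321 + 0.7841) = -2.1814
  grad(y) = 2.2743, v = y - alpha*grad = -2.5719
  prox(v) = soft_thresh(-2.5719, 0.3022) = -2.2697
Iteration 3: beta = 0.5, y = -2.2697 + 0.5*(-2.2697 + 1.8321) = -2.4885
  grad(y) = 1.0458, v = y - alpha*grad = -2.6681
  prox(v) = soft_thresh(-2.6681, 0.3022) = -2.3659
Iteration 4: beta = 0.6, y = -2.3659 + 0.6*(-2.3659 + 2.2697) = -2.4236
  grad(y) = 1.3055, v = y - alpha*grad = -2.6478
  prox(v) = soft_thresh(-2.6478, 0.3022) = -2.3456
f(x_4) = 2*(-2.3456)^2 + 11*(-2.3456) + 1.76*|-2.3456| = -10.6697


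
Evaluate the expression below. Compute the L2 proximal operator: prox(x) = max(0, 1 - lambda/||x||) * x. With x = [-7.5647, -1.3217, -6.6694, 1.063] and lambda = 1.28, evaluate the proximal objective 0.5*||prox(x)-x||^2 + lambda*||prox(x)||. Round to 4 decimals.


Step 1: Compute ||x||.
||x|| = 10.2266
Step 2: Compute scaling factor.
scale = max(0, 1 - 1.28/10.2266) = 0.8748
Step 3: prox(x) = [-6.6179, -1.1563, -5.8346, 0.93]
||prox(x)|| = 8.9466
Step 4: Proximal objective.
0.5*||prox-x||^2 = 0.8192
lambda*||prox|| = 11.4516
Total = 12.2708


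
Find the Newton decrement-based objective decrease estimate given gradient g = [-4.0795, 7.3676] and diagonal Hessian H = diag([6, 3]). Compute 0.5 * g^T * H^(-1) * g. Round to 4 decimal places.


Step 1: H is diagonal, so H^(-1) * g = [-0.6799, 2.4559].
Step 2: g^T H^(-1) g = sum_i g_i^2 / H_ii
  = (-4.0795)^2/6 + (7.3676)^2/3
  = 2.7737 + 18.0938 = 20.8676
Step 3: Objective decrease = 0.5 * g^T H^(-1) g = 10.4338


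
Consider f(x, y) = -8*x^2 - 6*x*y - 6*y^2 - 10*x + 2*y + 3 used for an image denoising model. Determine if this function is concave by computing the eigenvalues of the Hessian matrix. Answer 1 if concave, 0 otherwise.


The Hessian of f(x,y) = -8*x^2 - 6*x*y - 6*y^2 - 10*x + 2*y + 3 is:
H = [[-16, -6], [-6, -12]]
Trace = -16 - 12 = -28
Determinant = -16*-12 - (-6)^2 = 156
Discriminant = (-28)^2 - 4*156 = 160.0
Eigenvalues: lambda_1 = -20.3246, lambda_2 = -7.6754
The function is concave.

1


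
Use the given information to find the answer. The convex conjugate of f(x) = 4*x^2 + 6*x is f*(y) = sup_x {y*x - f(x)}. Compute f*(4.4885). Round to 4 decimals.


f*(y) = sup_x {y*x - a*x^2 - b*x} = sup_x {(y-b)*x - a*x^2}
FOC: (y - b) - 2a*x = 0 => x* = (y - b)/(2a)
x* = (4.4885 - 6)/(2*4) = -0.1889
f*(4.4885) = (y-b)^2/(4a) = (4.4885 - 6)^2/(4*4)
= 2.2846/16 = 0.1428


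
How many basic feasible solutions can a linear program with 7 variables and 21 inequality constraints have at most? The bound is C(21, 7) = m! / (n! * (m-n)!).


Each vertex corresponds to some choice of n active constraints out of m, so the number of vertices is at most C(m, n) = m! / (n!(m-n)!).
m = 21, n = 7
Numerator: 21 * 20 * 19 * 18 * 17 * 16 * 15
Denominator: 7! = 5040
C(21, 7) = 116280


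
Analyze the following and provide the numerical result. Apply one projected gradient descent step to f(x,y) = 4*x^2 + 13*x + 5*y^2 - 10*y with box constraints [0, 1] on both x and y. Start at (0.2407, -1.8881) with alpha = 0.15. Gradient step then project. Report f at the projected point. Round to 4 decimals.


Step 1: Compute gradient at (0.2407, -1.8881).
grad_x = 2*4*0.2407 + 13 = 14.9256
grad_y = 2*5*-1.8881 - 10 = -28.881
Step 2: Gradient step.
x_raw = 0.2407 - 0.15*14.9256 = -1.9981
y_raw = -1.8881 - 0.15*-28.881 = 2.4441
Step 3: Project onto [0, 1].
x_proj = clip(-1.9981) = 0.0
y_proj = clip(2.4441) = 1.0
Step 4: Evaluate f.
f(0.0, 1.0) = -5.0


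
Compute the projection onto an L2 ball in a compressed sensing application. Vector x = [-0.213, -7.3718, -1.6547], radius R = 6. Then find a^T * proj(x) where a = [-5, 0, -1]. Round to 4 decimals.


Step 1: Compute ||x|| (intermediates to 6 decimals).
||x|| = sqrt((-0.213)^2 + (-7.3718)^2 + (-1.6547)^2) = 7.55823
Step 2: Project.
Since ||x|| > R, scale = R/||x|| = 6/7.55823 = 0.793837, proj(x) = scale * x
proj(x) = [-0.169087, -5.852008, -1.313562]
Step 3: Dot product.
a^T * proj(x) = -5*(-0.169087) + 0*(-5.852008) - 1*(-1.313562) = 2.159


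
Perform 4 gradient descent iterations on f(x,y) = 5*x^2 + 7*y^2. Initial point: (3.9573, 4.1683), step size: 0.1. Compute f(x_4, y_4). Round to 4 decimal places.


Gradient descent on f(x,y) = 5*x^2 + 7*y^2.
Starting point: (3.9573, 4.1683), alpha = 0.1
Step 1: grad_x = 2*5*3.9573 = 39.573, grad_y = 2*7*4.1683 = 58.3562
  x_1 = 3.9573 - 0.1*39.573 = 0.0
  y_1 = 4.1683 - 0.1*58.3562 = -1.6673
Step 2: grad_x = 2*5*0.0 = 0.0, grad_y = 2*7*-1.6673 = -23.3425
  x_2 = 0.0 - 0.1*0.0 = 0.0
  y_2 = -1.6673 - 0.1*-23.3425 = 0.6669
Step 3: grad_x = 2*5*0.0 = 0.0, grad_y = 2*7*0.6669 = 9.337
  x_3 = 0.0 - 0.1*0.0 = 0.0
  y_3 = 0.6669 - 0.1*9.337 = -0.2668
Step 4: grad_x = 2*5*0.0 = 0.0, grad_y = 2*7*-0.2668 = -3.7348
  x_4 = 0.0 - 0.1*0.0 = 0.0
  y_4 = -0.2668 - 0.1*-3.7348 = 0.1067
f(0.0, 0.1067) = 5*0.0^2 + 7*0.1067^2 = 0.0797


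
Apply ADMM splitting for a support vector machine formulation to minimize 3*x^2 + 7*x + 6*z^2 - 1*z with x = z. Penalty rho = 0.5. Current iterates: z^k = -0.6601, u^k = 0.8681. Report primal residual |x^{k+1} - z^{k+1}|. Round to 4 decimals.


ADMM iteration with rho = 0.5, z^k = -0.6601, u^k = 0.8681
Step 1: x-update.
Minimize 3*x^2 + 7*x + (0.5/2)*(x + 0.6601 + 0.8681)^2
FOC: (2*3 + 0.5)*x = -7 + 0.5*(-0.6601 - 0.8681)
x^{k+1} = -1.1945
Step 2: z-update.
Minimize 6*z^2 - 1*z + (0.5/2)*(-1.1945 - z + 0.8681)^2
FOC: (2*6 + 0.5)*z = 1 + 0.5*(-1.1945 + 0.8681)
z^{k+1} = 0.0669
Step 3: u-update.
u^{k+1} = 0.8681 - 1.1945 - 0.0669 = -0.3933
Step 4: Primal residual = |-1.1945 - 0.0669| = 1.2614


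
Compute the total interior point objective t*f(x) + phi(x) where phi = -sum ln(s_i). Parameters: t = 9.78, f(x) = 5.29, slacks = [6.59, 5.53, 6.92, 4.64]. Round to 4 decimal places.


Step 1: Compute log-barrier.
ln values: [1.8856, 1.7102, 1.9344, 1.5347]
phi = -(1.8856 + 1.7102 + 1.9344 + 1.5347) = -7.0649
Step 2: Compute augmented objective.
t*f(x) = 9.78*5.29 = 51.7362
Total = 51.7362 - 7.0649 = 44.6713


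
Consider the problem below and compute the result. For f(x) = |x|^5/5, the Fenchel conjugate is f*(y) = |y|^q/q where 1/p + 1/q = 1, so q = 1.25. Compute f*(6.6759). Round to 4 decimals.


The conjugate exponent q satisfies 1/p + 1/q = 1.
p = 5, so q = 5/(5 - 1) = 1.25
|y|^q = 6.6759^1.25 = 10.7309
f*(6.6759) = 10.7309 / 1.25 = 8.5847


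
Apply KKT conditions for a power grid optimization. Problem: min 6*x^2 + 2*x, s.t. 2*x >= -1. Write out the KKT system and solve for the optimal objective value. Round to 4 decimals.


Step 1: Try lambda = 0 (constraint inactive).
Stationarity: 2*6*x + 2 = 0
x* = -2/(2*6) = -1/6 = -0.1667 (rounded; the exact value -1/6 is used below)
Check constraint: 2*-0.1667 = -0.3334 >= -1 -- satisfied.
Step 2: Compute optimal value.
f(x*) = 6*(-1/6)^2 + 2*(-1/6) = -0.1667


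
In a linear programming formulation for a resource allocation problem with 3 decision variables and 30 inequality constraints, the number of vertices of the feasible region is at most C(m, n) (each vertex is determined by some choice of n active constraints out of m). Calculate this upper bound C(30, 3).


Each vertex corresponds to some choice of n active constraints out of m, so the number of vertices is at most C(m, n) = m! / (n!(m-n)!).
m = 30, n = 3
Numerator: 30 * 29 * 28
Denominator: 3! = 6
C(30, 3) = 4060


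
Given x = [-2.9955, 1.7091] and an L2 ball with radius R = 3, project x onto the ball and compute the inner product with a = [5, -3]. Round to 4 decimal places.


Step 1: Compute ||x|| (intermediates to 6 decimals).
||x|| = sqrt((-2.9955)^2 + 1.7091^2) = 3.448774
Step 2: Project.
Since ||x|| > R, scale = R/||x|| = 3/3.448774 = 0.869874, proj(x) = scale * x
proj(x) = [-2.605708, 1.486702]
Step 3: Dot product.
a^T * proj(x) = 5*(-2.605708) - 3*1.486702 = -17.4886


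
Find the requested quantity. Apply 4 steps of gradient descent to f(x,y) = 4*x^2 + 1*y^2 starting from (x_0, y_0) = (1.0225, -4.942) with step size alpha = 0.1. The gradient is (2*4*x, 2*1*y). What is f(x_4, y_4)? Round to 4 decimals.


Gradient descent on f(x,y) = 4*x^2 + 1*y^2.
Starting point: (1.0225, -4.942), alpha = 0.1
Step 1: grad_x = 2*4*1.0225 = 8.18, grad_y = 2*1*-4.942 = -9.884
  x_1 = 1.0225 - 0.1*8.18 = 0.2045
  y_1 = -4.942 - 0.1*-9.884 = -3.9536
Step 2: grad_x = 2*4*0.2045 = 1.636, grad_y = 2*1*-3.9536 = -7.9072
  x_2 = 0.2045 - 0.1*1.636 = 0.0409
  y_2 = -3.9536 - 0.1*-7.9072 = -3.1629
Step 3: grad_x = 2*4*0.0409 = 0.3272, grad_y = 2*1*-3.1629 = -6.3258
  x_3 = 0.0409 - 0.1*0.3272 = 0.0082
  y_3 = -3.1629 - 0.1*-6.3258 = -2.5303
Step 4: grad_x = 2*4*0.0082 = 0.0654, grad_y = 2*1*-2.5303 = -5.0606
  x_4 = 0.0082 - 0.1*0.0654 = 0.0016
  y_4 = -2.5303 - 0.1*-5.0606 = -2.0242
f(0.0016, -2.0242) = 4*0.0016^2 + 1*(-2.0242)^2 = 4.0976


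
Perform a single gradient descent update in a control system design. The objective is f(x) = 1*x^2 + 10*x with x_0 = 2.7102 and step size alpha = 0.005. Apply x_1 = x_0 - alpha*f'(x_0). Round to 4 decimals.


We compute the gradient at x_0 and apply the update.
f'(x) = 2*x + 10
f'(2.7102) = 2*2.7102 + 10 = 15.4204
x_1 = 2.7102 - 0.005*15.4204 = 2.6331


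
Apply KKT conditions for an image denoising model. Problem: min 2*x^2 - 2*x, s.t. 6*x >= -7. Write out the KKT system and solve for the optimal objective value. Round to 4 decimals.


Step 1: Try lambda = 0 (constraint inactive).
Stationarity: 2*2*x - 2 = 0
x* = 2/(2*2) = 0.5
Check constraint: 6*0.5 = 3.0 >= -7 -- satisfied.
Step 2: Compute optimal value.
f(x*) = 2*0.5^2 - 2*0.5 = -0.5


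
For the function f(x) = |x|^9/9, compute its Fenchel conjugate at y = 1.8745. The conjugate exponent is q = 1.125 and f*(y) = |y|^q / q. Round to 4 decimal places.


The conjugate exponent q satisfies 1/p + 1/q = 1.
p = 9, so q = 9/(9 - 1) = 1.125
|y|^q = 1.8745^1.125 = 2.0277
f*(1.8745) = 2.0277 / 1.125 = 1.8024


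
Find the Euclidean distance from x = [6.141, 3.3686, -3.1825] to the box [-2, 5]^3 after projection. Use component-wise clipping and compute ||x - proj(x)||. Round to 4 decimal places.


Project each component onto [-2, 5].
clip(6.141) = 5.0, clip(3.3686) = 3.3686, clip(-3.1825) = -2.0
Projection = [5.0, 3.3686, -2.0]
Squared diffs: [1.3019, 0.0, 1.3983]
Distance = sqrt(2.7002) = 1.6432


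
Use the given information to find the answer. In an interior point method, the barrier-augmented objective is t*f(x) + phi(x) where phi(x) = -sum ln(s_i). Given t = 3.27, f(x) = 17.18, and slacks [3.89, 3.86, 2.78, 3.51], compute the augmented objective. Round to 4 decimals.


Step 1: Compute log-barrier.
ln values: [1.3584, 1.3507, 1.0225, 1.2556]
phi = -(1.3584 + 1.3507 + 1.0225 + 1.2556) = -4.9871
Step 2: Compute augmented objective.
t*f(x) = 3.27*17.18 = 56.1786
Total = 56.1786 - 4.9871 = 51.1915


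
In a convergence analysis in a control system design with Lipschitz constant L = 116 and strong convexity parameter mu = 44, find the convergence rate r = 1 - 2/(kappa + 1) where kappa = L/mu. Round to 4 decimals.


Step 1: Compute the condition number.
kappa = L/mu = 116/44 = 2.6364
Step 2: Compute the convergence rate.
r = 1 - 2/(kappa + 1) = 1 - 2*mu/(L + mu) = (L - mu)/(L + mu) = 72/160 = 0.45


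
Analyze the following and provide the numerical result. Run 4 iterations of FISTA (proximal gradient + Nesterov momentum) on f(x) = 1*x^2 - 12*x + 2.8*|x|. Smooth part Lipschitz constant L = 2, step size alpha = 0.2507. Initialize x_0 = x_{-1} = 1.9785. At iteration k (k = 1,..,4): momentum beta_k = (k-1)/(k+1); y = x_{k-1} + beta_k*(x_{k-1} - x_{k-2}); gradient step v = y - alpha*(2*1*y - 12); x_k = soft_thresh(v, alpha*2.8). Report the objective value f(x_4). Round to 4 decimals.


FISTA on f(x) = 1*x^2 - 12*x + 2.8*|x|
L = 2, alpha = 0.2507
Iteration 1: beta = 0.0, y = 1.9785 + 0.0*(1.9785 - 1.9785) = 1.9785
  grad(y) = -8.043, v = y - alpha*grad = 3.9949
  prox(v) = soft_thresh(3.9949, 0.702) = 3.2929
Iteration 2: beta = 0.3333, y = 3.2929 + 0.3333*(3.2929 - 1.9785) = 3.7311
  grad(y) = -4.5379, v = y - alpha*grad = 4.8687
  prox(v) = soft_thresh(4.8687, 0.702) = 4.1667
Iteration 3: beta = 0.5, y = 4.1667 + 0.5*(4.1667 - 3.2929) = 4.6037
  grad(y) = -2.7927, v = y - alpha*grad = 5.3038
  prox(v) = soft_thresh(5.3038, 0.702) = 4.6018
Iteration 4: beta = 0.6, y = 4.6018 + 0.6*(4.6018 - 4.1667) = 4.8629
  grad(y) = -2.2743, v = y - alpha*grad = 5.433
  prox(v) = soft_thresh(5.433, 0.702) = 4.7311
f(x_4) = 1*4.7311^2 - 12*4.7311 + 2.8*|4.7311| = -21.1428


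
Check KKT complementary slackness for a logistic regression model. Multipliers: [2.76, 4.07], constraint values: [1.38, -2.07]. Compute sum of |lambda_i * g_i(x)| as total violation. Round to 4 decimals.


KKT complementary slackness check:
lambda_1 * g_1 = 2.76 * 1.38 = 3.8088
lambda_2 * g_2 = 4.07 * -2.07 = -8.4249
Total violation = 3.8088 + 8.4249 = 12.2337
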